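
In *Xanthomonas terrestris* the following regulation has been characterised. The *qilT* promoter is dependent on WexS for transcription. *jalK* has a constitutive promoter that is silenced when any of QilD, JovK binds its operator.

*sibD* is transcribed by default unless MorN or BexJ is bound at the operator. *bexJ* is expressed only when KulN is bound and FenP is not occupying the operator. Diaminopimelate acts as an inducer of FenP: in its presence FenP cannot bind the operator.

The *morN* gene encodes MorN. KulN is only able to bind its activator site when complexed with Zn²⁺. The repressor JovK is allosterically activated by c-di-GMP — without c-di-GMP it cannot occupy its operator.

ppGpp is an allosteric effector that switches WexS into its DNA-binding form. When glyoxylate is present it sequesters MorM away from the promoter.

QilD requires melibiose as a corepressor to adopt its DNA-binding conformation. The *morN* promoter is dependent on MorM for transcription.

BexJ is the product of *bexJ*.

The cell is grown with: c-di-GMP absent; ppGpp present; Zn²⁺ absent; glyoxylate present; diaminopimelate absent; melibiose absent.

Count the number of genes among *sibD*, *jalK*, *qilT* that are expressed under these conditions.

Glyoxylate is present, so MorM is inactive.
Required activator MorM is absent, so *morN* is not transcribed.
So MorN is not produced.
Zn²⁺ is absent, so KulN is inactive.
Diaminopimelate is absent, so FenP is active.
With repressor FenP bound, *bexJ* is not transcribed.
So BexJ is not produced.
With no repressor bound, *sibD* is transcribed.
→ *sibD* is ON.
Melibiose is absent, so QilD is inactive.
c-di-GMP is absent, so JovK is inactive.
With no repressor bound, *jalK* is transcribed.
→ *jalK* is ON.
ppGpp is present, so WexS is active.
No repressor is bound and WexS is active, so *qilT* is transcribed.
→ *qilT* is ON.
3 of the 3 genes are transcribed.

3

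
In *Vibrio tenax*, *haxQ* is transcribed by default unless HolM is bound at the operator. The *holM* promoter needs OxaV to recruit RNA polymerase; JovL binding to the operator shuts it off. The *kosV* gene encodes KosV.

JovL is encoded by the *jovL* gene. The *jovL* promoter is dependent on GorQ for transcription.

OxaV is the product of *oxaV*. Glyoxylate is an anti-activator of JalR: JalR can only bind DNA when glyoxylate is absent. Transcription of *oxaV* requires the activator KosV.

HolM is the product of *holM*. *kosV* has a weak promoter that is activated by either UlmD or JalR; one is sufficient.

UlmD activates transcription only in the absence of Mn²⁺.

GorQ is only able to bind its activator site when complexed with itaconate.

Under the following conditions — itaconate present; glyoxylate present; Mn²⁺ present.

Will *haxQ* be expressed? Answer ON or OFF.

ON

Mn²⁺ is present, so UlmD is inactive.
Glyoxylate is present, so JalR is inactive.
No activator is available at the *kosV* promoter, so *kosV* is not transcribed.
So KosV is not produced.
Required activator KosV is absent, so *oxaV* is not transcribed.
So OxaV is not produced.
Itaconate is present, so GorQ is active.
No repressor is bound and GorQ is active, so *jovL* is transcribed.
So JovL is produced and active.
With repressor JovL bound, *holM* is not transcribed.
So HolM is not produced.
With no repressor bound, *haxQ* is transcribed.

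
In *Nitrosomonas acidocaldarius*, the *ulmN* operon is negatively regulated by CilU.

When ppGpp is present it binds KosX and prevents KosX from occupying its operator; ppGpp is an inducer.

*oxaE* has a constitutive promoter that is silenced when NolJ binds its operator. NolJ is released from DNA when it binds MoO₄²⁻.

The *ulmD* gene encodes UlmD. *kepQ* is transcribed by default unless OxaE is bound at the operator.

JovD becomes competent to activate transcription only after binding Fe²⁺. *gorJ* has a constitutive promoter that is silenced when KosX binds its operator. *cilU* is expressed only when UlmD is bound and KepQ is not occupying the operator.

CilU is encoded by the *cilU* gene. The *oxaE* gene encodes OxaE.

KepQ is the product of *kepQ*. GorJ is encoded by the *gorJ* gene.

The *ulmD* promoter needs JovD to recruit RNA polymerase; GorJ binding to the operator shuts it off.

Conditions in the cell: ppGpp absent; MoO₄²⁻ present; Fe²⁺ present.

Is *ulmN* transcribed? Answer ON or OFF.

OFF

MoO₄²⁻ is present, so NolJ is inactive.
With no repressor bound, *oxaE* is transcribed.
So OxaE is produced and active.
With repressor OxaE bound, *kepQ* is not transcribed.
So KepQ is not produced.
Fe²⁺ is present, so JovD is active.
ppGpp is absent, so KosX is active.
With repressor KosX bound, *gorJ* is not transcribed.
So GorJ is not produced.
No repressor is bound and JovD is active, so *ulmD* is transcribed.
So UlmD is produced and active.
No repressor is bound and UlmD is active, so *cilU* is transcribed.
So CilU is produced and active.
With repressor CilU bound, *ulmN* is not transcribed.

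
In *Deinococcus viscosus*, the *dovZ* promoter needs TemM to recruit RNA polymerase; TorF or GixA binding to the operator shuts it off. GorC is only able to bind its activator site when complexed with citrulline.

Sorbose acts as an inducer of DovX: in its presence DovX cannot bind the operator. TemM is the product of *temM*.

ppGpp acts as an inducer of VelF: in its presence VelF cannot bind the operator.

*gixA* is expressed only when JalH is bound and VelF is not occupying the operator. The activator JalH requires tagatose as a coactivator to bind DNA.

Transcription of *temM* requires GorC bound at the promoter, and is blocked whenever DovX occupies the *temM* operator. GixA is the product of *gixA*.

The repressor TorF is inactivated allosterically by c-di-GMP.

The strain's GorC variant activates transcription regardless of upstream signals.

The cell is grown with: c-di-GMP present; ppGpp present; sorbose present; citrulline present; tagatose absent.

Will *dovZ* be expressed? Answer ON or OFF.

c-di-GMP is present, so TorF is inactive.
Tagatose is absent, so JalH is inactive.
ppGpp is present, so VelF is inactive.
Required activator JalH is absent, so *gixA* is not transcribed.
So GixA is not produced.
GorC is constitutively active in this strain.
Sorbose is present, so DovX is inactive.
No repressor is bound and GorC is active, so *temM* is transcribed.
So TemM is produced and active.
No repressor is bound and TemM is active, so *dovZ* is transcribed.

ON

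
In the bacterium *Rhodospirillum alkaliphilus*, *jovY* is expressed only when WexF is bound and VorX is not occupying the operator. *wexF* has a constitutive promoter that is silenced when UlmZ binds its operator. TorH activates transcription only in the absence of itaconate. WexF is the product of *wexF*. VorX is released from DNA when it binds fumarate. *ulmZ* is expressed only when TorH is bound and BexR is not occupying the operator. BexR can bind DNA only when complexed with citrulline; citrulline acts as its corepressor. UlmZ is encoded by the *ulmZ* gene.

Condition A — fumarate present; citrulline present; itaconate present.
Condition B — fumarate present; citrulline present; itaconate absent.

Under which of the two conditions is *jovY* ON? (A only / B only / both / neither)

Condition A:
Fumarate is present, so VorX is inactive.
Citrulline is present, so BexR is active.
Itaconate is present, so TorH is inactive.
With repressor BexR bound, *ulmZ* is not transcribed.
So UlmZ is not produced.
With no repressor bound, *wexF* is transcribed.
So WexF is produced and active.
No repressor is bound and WexF is active, so *jovY* is transcribed.
→ *jovY* is ON in A.
Condition B:
Fumarate is present, so VorX is inactive.
Citrulline is present, so BexR is active.
Itaconate is absent, so TorH is active.
With repressor BexR bound, *ulmZ* is not transcribed.
So UlmZ is not produced.
With no repressor bound, *wexF* is transcribed.
So WexF is produced and active.
No repressor is bound and WexF is active, so *jovY* is transcribed.
→ *jovY* is ON in B.

both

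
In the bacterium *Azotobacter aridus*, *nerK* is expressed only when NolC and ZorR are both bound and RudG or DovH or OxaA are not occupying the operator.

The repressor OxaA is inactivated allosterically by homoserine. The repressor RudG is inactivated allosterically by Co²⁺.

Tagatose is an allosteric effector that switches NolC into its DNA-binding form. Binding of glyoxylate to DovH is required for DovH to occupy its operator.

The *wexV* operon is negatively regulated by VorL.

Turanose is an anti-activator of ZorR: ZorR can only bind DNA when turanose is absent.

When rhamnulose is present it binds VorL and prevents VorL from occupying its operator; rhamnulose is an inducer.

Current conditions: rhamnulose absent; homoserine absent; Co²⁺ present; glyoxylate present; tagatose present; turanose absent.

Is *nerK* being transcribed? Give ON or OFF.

Tagatose is present, so NolC is active.
Co²⁺ is present, so RudG is inactive.
Turanose is absent, so ZorR is active.
Glyoxylate is present, so DovH is active.
Homoserine is absent, so OxaA is active.
With repressor DovH bound, *nerK* is not transcribed.

OFF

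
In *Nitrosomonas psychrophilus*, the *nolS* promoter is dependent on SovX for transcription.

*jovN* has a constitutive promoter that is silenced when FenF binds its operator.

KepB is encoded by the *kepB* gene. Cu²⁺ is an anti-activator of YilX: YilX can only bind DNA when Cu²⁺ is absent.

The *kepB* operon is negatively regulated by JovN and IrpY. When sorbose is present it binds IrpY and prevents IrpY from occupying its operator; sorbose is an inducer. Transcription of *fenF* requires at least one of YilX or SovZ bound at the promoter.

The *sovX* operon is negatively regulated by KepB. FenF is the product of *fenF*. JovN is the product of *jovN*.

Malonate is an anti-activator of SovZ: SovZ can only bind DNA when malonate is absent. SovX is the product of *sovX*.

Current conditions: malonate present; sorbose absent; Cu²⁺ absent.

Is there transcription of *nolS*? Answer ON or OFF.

ON

Cu²⁺ is absent, so YilX is active.
Malonate is present, so SovZ is inactive.
Activator YilX is present, so *fenF* is transcribed.
So FenF is produced and active.
With repressor FenF bound, *jovN* is not transcribed.
So JovN is not produced.
Sorbose is absent, so IrpY is active.
With repressor IrpY bound, *kepB* is not transcribed.
So KepB is not produced.
With no repressor bound, *sovX* is transcribed.
So SovX is produced and active.
No repressor is bound and SovX is active, so *nolS* is transcribed.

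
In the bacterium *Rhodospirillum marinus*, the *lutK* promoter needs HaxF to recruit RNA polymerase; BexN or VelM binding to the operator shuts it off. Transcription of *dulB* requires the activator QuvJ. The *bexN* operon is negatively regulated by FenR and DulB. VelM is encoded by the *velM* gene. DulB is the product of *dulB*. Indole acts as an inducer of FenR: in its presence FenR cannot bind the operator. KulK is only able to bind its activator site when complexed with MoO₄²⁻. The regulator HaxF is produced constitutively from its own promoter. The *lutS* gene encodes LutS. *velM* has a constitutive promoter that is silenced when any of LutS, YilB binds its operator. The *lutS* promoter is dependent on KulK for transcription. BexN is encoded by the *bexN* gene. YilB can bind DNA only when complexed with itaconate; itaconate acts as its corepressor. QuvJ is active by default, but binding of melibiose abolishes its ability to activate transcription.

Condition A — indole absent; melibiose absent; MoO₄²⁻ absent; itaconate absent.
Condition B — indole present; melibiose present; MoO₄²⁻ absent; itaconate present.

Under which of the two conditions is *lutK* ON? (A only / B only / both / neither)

Condition A:
Indole is absent, so FenR is active.
Melibiose is absent, so QuvJ is active.
No repressor is bound and QuvJ is active, so *dulB* is transcribed.
So DulB is produced and active.
With repressor FenR bound, *bexN* is not transcribed.
So BexN is not produced.
MoO₄²⁻ is absent, so KulK is inactive.
Required activator KulK is absent, so *lutS* is not transcribed.
So LutS is not produced.
Itaconate is absent, so YilB is inactive.
With no repressor bound, *velM* is transcribed.
So VelM is produced and active.
HaxF is produced constitutively and is active.
With repressor VelM bound, *lutK* is not transcribed.
→ *lutK* is OFF in A.
Condition B:
Indole is present, so FenR is inactive.
Melibiose is present, so QuvJ is inactive.
Required activator QuvJ is absent, so *dulB* is not transcribed.
So DulB is not produced.
With no repressor bound, *bexN* is transcribed.
So BexN is produced and active.
MoO₄²⁻ is absent, so KulK is inactive.
Required activator KulK is absent, so *lutS* is not transcribed.
So LutS is not produced.
Itaconate is present, so YilB is active.
With repressor YilB bound, *velM* is not transcribed.
So VelM is not produced.
HaxF is produced constitutively and is active.
With repressor BexN bound, *lutK* is not transcribed.
→ *lutK* is OFF in B.

neither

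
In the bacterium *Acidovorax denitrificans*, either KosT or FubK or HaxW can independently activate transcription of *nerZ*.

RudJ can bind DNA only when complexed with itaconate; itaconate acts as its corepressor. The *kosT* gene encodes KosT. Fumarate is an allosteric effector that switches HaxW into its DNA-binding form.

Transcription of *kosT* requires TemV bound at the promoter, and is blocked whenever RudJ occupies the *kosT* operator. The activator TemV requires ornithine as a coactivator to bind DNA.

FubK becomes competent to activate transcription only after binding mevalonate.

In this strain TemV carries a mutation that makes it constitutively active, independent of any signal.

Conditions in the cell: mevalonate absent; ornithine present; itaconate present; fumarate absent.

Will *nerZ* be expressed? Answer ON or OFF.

TemV is constitutively active in this strain.
Itaconate is present, so RudJ is active.
With repressor RudJ bound, *kosT* is not transcribed.
So KosT is not produced.
Mevalonate is absent, so FubK is inactive.
Fumarate is absent, so HaxW is inactive.
No activator is available at the *nerZ* promoter, so *nerZ* is not transcribed.

OFF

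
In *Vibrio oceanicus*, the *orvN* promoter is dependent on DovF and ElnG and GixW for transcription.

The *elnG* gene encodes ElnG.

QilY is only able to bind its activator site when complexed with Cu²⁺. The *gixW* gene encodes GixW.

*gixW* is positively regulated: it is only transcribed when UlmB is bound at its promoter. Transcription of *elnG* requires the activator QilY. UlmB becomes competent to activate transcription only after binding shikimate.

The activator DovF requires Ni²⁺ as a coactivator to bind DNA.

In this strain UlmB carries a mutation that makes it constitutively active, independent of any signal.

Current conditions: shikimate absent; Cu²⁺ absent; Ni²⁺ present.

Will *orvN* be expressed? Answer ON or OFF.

Ni²⁺ is present, so DovF is active.
Cu²⁺ is absent, so QilY is inactive.
Required activator QilY is absent, so *elnG* is not transcribed.
So ElnG is not produced.
UlmB is constitutively active in this strain.
No repressor is bound and UlmB is active, so *gixW* is transcribed.
So GixW is produced and active.
Required activator ElnG is absent, so *orvN* is not transcribed.

OFF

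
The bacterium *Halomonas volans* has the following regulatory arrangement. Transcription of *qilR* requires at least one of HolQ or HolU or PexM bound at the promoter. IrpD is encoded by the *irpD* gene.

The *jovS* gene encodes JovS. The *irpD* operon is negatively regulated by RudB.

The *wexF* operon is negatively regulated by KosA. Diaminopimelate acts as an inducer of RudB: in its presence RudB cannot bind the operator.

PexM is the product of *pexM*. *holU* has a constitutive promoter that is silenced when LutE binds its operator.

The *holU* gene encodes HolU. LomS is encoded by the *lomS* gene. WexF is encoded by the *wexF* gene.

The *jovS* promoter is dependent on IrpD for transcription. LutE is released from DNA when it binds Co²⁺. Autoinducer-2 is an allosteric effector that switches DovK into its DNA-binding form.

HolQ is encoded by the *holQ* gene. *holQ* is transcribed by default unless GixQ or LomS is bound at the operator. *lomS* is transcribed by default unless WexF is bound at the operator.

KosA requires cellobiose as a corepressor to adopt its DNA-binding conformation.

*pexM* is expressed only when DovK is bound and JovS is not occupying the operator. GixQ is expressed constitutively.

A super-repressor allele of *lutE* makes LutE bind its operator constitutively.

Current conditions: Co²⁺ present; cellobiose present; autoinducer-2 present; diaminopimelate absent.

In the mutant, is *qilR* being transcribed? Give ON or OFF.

GixQ is produced constitutively and is active.
Cellobiose is present, so KosA is active.
With repressor KosA bound, *wexF* is not transcribed.
So WexF is not produced.
With no repressor bound, *lomS* is transcribed.
So LomS is produced and active.
With repressor GixQ bound, *holQ* is not transcribed.
So HolQ is not produced.
LutE is constitutively active in this strain.
With repressor LutE bound, *holU* is not transcribed.
So HolU is not produced.
Diaminopimelate is absent, so RudB is active.
With repressor RudB bound, *irpD* is not transcribed.
So IrpD is not produced.
Required activator IrpD is absent, so *jovS* is not transcribed.
So JovS is not produced.
Autoinducer-2 is present, so DovK is active.
No repressor is bound and DovK is active, so *pexM* is transcribed.
So PexM is produced and active.
Activator PexM is present, so *qilR* is transcribed.

ON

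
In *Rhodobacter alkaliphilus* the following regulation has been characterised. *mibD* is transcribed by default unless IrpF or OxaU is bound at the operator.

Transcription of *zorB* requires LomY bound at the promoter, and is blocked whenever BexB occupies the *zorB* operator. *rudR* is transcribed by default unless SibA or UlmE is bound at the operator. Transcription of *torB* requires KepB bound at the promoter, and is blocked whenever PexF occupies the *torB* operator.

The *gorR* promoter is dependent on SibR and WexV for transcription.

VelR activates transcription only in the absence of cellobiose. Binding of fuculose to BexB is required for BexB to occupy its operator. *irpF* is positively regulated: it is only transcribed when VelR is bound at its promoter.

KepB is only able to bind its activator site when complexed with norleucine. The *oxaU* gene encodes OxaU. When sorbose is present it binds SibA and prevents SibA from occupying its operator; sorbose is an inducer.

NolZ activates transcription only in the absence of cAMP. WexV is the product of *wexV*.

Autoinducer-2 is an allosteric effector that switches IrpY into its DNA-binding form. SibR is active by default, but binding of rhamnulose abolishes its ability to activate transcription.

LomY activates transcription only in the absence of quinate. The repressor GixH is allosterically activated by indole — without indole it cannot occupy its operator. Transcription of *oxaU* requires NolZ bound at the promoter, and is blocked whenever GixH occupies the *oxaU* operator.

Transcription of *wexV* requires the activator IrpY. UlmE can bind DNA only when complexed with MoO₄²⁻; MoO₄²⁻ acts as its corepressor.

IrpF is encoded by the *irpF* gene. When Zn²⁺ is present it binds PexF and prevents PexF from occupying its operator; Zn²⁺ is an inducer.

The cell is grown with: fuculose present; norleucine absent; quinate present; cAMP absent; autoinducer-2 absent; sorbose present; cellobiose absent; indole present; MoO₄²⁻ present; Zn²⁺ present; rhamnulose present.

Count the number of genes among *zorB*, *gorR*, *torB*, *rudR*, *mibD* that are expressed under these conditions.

0

Fuculose is present, so BexB is active.
Quinate is present, so LomY is inactive.
With repressor BexB bound, *zorB* is not transcribed.
→ *zorB* is OFF.
Rhamnulose is present, so SibR is inactive.
Autoinducer-2 is absent, so IrpY is inactive.
Required activator IrpY is absent, so *wexV* is not transcribed.
So WexV is not produced.
Required activator SibR is absent, so *gorR* is not transcribed.
→ *gorR* is OFF.
Zn²⁺ is present, so PexF is inactive.
Norleucine is absent, so KepB is inactive.
Required activator KepB is absent, so *torB* is not transcribed.
→ *torB* is OFF.
Sorbose is present, so SibA is inactive.
MoO₄²⁻ is present, so UlmE is active.
With repressor UlmE bound, *rudR* is not transcribed.
→ *rudR* is OFF.
Cellobiose is absent, so VelR is active.
No repressor is bound and VelR is active, so *irpF* is transcribed.
So IrpF is produced and active.
cAMP is absent, so NolZ is active.
Indole is present, so GixH is active.
With repressor GixH bound, *oxaU* is not transcribed.
So OxaU is not produced.
With repressor IrpF bound, *mibD* is not transcribed.
→ *mibD* is OFF.
0 of the 5 genes are transcribed.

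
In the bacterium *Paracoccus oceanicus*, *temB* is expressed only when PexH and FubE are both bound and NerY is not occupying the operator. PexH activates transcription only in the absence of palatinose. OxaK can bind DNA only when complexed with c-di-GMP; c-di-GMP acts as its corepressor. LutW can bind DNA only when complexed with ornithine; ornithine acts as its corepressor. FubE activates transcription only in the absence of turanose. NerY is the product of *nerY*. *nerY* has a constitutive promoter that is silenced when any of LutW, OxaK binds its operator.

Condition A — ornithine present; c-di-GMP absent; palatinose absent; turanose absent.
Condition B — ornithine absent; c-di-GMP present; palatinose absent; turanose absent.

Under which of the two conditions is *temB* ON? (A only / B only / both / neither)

both

Condition A:
Ornithine is present, so LutW is active.
c-di-GMP is absent, so OxaK is inactive.
With repressor LutW bound, *nerY* is not transcribed.
So NerY is not produced.
Palatinose is absent, so PexH is active.
Turanose is absent, so FubE is active.
No repressor is bound and PexH and FubE are active, so *temB* is transcribed.
→ *temB* is ON in A.
Condition B:
Ornithine is absent, so LutW is inactive.
c-di-GMP is present, so OxaK is active.
With repressor OxaK bound, *nerY* is not transcribed.
So NerY is not produced.
Palatinose is absent, so PexH is active.
Turanose is absent, so FubE is active.
No repressor is bound and PexH and FubE are active, so *temB* is transcribed.
→ *temB* is ON in B.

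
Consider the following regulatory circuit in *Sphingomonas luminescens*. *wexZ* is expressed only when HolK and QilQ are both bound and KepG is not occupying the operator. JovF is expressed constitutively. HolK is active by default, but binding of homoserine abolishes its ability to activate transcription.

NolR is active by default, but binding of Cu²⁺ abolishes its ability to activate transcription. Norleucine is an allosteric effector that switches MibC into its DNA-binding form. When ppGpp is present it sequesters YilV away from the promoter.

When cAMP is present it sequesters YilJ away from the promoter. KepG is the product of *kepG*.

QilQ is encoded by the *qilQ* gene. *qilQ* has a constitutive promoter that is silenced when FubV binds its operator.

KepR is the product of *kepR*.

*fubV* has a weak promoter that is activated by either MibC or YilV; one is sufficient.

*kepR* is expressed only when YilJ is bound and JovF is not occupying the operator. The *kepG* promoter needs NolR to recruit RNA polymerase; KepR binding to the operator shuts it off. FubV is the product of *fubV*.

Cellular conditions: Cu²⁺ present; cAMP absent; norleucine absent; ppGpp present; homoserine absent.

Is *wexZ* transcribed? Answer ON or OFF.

Cu²⁺ is present, so NolR is inactive.
cAMP is absent, so YilJ is active.
JovF is produced constitutively and is active.
With repressor JovF bound, *kepR* is not transcribed.
So KepR is not produced.
Required activator NolR is absent, so *kepG* is not transcribed.
So KepG is not produced.
Homoserine is absent, so HolK is active.
Norleucine is absent, so MibC is inactive.
ppGpp is present, so YilV is inactive.
No activator is available at the *fubV* promoter, so *fubV* is not transcribed.
So FubV is not produced.
With no repressor bound, *qilQ* is transcribed.
So QilQ is produced and active.
No repressor is bound and HolK and QilQ are active, so *wexZ* is transcribed.

ON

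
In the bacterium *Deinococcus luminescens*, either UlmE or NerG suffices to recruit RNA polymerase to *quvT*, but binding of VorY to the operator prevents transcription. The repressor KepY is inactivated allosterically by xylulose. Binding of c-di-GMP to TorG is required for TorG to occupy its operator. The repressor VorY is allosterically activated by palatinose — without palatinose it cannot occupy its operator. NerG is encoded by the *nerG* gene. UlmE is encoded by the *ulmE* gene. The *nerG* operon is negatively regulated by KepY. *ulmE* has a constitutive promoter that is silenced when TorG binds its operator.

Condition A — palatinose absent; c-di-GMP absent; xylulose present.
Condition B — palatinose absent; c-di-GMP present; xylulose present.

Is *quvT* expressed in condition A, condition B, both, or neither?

both

Condition A:
Palatinose is absent, so VorY is inactive.
c-di-GMP is absent, so TorG is inactive.
With no repressor bound, *ulmE* is transcribed.
So UlmE is produced and active.
Xylulose is present, so KepY is inactive.
With no repressor bound, *nerG* is transcribed.
So NerG is produced and active.
Activator UlmE is present, so *quvT* is transcribed.
→ *quvT* is ON in A.
Condition B:
Palatinose is absent, so VorY is inactive.
c-di-GMP is present, so TorG is active.
With repressor TorG bound, *ulmE* is not transcribed.
So UlmE is not produced.
Xylulose is present, so KepY is inactive.
With no repressor bound, *nerG* is transcribed.
So NerG is produced and active.
Activator NerG is present, so *quvT* is transcribed.
→ *quvT* is ON in B.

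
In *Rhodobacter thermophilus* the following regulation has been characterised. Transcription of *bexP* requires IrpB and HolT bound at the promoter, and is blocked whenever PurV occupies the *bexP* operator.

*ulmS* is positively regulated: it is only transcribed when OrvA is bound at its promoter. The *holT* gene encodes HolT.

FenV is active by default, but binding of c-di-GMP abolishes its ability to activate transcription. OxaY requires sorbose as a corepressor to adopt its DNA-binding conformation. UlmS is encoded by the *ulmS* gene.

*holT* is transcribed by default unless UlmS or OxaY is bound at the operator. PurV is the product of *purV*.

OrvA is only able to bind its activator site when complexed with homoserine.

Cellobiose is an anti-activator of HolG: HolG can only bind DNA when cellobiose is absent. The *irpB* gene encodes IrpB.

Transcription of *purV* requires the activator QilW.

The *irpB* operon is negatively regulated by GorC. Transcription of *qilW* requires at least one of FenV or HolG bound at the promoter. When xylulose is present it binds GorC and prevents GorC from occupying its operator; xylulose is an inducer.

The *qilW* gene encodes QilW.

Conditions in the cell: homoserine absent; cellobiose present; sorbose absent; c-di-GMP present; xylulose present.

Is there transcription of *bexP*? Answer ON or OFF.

Xylulose is present, so GorC is inactive.
With no repressor bound, *irpB* is transcribed.
So IrpB is produced and active.
Homoserine is absent, so OrvA is inactive.
Required activator OrvA is absent, so *ulmS* is not transcribed.
So UlmS is not produced.
Sorbose is absent, so OxaY is inactive.
With no repressor bound, *holT* is transcribed.
So HolT is produced and active.
c-di-GMP is present, so FenV is inactive.
Cellobiose is present, so HolG is inactive.
No activator is available at the *qilW* promoter, so *qilW* is not transcribed.
So QilW is not produced.
Required activator QilW is absent, so *purV* is not transcribed.
So PurV is not produced.
No repressor is bound and IrpB and HolT are active, so *bexP* is transcribed.

ON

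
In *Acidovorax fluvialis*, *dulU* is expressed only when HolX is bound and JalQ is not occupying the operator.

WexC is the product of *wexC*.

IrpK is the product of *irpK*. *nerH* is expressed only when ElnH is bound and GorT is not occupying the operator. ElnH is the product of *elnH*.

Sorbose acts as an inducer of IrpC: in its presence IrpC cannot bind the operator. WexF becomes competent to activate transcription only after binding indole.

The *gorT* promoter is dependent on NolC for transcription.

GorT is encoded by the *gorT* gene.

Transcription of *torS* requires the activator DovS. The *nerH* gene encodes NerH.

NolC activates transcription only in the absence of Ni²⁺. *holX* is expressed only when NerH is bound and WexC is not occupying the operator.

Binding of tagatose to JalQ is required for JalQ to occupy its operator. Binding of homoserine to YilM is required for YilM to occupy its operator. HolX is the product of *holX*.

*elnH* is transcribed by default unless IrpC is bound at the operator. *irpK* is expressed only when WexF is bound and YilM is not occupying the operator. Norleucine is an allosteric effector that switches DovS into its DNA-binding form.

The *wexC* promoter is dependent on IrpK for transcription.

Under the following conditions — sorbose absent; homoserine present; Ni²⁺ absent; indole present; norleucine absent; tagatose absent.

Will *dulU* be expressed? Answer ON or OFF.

OFF

Tagatose is absent, so JalQ is inactive.
Homoserine is present, so YilM is active.
Indole is present, so WexF is active.
With repressor YilM bound, *irpK* is not transcribed.
So IrpK is not produced.
Required activator IrpK is absent, so *wexC* is not transcribed.
So WexC is not produced.
Ni²⁺ is absent, so NolC is active.
No repressor is bound and NolC is active, so *gorT* is transcribed.
So GorT is produced and active.
Sorbose is absent, so IrpC is active.
With repressor IrpC bound, *elnH* is not transcribed.
So ElnH is not produced.
With repressor GorT bound, *nerH* is not transcribed.
So NerH is not produced.
Required activator NerH is absent, so *holX* is not transcribed.
So HolX is not produced.
Required activator HolX is absent, so *dulU* is not transcribed.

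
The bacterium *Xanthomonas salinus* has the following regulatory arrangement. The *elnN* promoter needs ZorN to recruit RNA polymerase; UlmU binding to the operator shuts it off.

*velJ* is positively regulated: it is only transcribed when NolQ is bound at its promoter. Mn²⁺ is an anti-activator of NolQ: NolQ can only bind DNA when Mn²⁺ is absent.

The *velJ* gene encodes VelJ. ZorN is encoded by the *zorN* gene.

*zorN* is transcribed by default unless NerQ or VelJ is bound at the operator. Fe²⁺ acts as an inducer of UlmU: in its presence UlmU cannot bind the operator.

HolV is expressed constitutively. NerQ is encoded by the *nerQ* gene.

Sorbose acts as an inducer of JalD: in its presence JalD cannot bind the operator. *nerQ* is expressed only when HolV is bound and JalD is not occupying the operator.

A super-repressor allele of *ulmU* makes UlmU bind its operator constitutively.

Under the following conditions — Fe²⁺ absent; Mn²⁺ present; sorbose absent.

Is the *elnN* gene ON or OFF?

Sorbose is absent, so JalD is active.
HolV is produced constitutively and is active.
With repressor JalD bound, *nerQ* is not transcribed.
So NerQ is not produced.
Mn²⁺ is present, so NolQ is inactive.
Required activator NolQ is absent, so *velJ* is not transcribed.
So VelJ is not produced.
With no repressor bound, *zorN* is transcribed.
So ZorN is produced and active.
UlmU is constitutively active in this strain.
With repressor UlmU bound, *elnN* is not transcribed.

OFF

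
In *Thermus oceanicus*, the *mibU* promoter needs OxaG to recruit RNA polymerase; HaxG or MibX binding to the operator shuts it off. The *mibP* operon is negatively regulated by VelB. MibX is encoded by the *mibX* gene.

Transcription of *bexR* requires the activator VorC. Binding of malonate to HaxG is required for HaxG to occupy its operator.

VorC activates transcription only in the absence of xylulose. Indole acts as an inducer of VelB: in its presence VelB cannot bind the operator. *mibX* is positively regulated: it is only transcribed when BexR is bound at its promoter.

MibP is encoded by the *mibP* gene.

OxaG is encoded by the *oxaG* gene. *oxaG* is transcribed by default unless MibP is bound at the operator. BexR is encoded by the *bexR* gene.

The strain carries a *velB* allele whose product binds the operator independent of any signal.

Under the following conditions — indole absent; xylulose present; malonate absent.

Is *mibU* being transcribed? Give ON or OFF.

ON

VelB is constitutively active in this strain.
With repressor VelB bound, *mibP* is not transcribed.
So MibP is not produced.
With no repressor bound, *oxaG* is transcribed.
So OxaG is produced and active.
Malonate is absent, so HaxG is inactive.
Xylulose is present, so VorC is inactive.
Required activator VorC is absent, so *bexR* is not transcribed.
So BexR is not produced.
Required activator BexR is absent, so *mibX* is not transcribed.
So MibX is not produced.
No repressor is bound and OxaG is active, so *mibU* is transcribed.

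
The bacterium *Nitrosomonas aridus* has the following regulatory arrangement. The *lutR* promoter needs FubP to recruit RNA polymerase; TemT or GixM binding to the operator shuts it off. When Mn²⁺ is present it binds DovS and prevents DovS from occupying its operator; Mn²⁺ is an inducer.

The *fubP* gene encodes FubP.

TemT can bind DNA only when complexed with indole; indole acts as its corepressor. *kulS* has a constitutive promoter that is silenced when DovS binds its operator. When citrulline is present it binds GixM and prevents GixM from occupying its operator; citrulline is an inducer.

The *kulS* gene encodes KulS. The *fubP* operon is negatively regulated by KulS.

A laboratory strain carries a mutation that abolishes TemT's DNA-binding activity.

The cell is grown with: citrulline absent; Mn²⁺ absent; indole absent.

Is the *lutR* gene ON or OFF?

OFF

Mn²⁺ is absent, so DovS is active.
With repressor DovS bound, *kulS* is not transcribed.
So KulS is not produced.
With no repressor bound, *fubP* is transcribed.
So FubP is produced and active.
TemT is non-functional in this strain, so it has no effect.
Citrulline is absent, so GixM is active.
With repressor GixM bound, *lutR* is not transcribed.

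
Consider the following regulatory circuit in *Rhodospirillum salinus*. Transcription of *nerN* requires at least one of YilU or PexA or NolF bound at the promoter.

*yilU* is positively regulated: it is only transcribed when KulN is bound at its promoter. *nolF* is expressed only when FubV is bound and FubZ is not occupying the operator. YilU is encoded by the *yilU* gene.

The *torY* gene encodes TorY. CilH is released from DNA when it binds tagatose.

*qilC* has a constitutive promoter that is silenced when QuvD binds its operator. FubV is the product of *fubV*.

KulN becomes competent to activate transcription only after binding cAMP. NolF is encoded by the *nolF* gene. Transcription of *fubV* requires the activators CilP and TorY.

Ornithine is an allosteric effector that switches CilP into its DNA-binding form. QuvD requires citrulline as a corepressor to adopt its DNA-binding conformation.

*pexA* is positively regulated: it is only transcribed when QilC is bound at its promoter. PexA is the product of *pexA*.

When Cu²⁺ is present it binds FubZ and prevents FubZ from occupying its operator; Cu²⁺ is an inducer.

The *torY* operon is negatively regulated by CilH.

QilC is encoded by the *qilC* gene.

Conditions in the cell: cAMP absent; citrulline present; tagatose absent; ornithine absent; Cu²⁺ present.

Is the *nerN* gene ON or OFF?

OFF

cAMP is absent, so KulN is inactive.
Required activator KulN is absent, so *yilU* is not transcribed.
So YilU is not produced.
Citrulline is present, so QuvD is active.
With repressor QuvD bound, *qilC* is not transcribed.
So QilC is not produced.
Required activator QilC is absent, so *pexA* is not transcribed.
So PexA is not produced.
Cu²⁺ is present, so FubZ is inactive.
Ornithine is absent, so CilP is inactive.
Tagatose is absent, so CilH is active.
With repressor CilH bound, *torY* is not transcribed.
So TorY is not produced.
Required activator CilP is absent, so *fubV* is not transcribed.
So FubV is not produced.
Required activator FubV is absent, so *nolF* is not transcribed.
So NolF is not produced.
No activator is available at the *nerN* promoter, so *nerN* is not transcribed.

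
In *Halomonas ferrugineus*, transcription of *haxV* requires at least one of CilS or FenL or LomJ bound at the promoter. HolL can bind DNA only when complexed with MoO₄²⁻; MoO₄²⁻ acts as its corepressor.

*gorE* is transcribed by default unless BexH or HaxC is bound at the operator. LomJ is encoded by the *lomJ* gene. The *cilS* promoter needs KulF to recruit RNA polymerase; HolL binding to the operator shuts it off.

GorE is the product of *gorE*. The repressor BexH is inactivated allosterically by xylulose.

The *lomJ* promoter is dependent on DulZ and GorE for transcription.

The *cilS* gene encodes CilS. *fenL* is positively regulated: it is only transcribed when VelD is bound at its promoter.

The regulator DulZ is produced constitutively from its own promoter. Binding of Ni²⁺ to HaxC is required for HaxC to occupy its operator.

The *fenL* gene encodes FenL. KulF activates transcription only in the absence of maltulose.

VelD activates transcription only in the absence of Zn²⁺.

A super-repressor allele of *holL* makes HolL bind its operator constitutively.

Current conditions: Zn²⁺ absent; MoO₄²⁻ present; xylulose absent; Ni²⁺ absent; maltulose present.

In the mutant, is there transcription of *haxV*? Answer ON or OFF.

ON

Maltulose is present, so KulF is inactive.
HolL is constitutively active in this strain.
With repressor HolL bound, *cilS* is not transcribed.
So CilS is not produced.
Zn²⁺ is absent, so VelD is active.
No repressor is bound and VelD is active, so *fenL* is transcribed.
So FenL is produced and active.
DulZ is produced constitutively and is active.
Xylulose is absent, so BexH is active.
Ni²⁺ is absent, so HaxC is inactive.
With repressor BexH bound, *gorE* is not transcribed.
So GorE is not produced.
Required activator GorE is absent, so *lomJ* is not transcribed.
So LomJ is not produced.
Activator FenL is present, so *haxV* is transcribed.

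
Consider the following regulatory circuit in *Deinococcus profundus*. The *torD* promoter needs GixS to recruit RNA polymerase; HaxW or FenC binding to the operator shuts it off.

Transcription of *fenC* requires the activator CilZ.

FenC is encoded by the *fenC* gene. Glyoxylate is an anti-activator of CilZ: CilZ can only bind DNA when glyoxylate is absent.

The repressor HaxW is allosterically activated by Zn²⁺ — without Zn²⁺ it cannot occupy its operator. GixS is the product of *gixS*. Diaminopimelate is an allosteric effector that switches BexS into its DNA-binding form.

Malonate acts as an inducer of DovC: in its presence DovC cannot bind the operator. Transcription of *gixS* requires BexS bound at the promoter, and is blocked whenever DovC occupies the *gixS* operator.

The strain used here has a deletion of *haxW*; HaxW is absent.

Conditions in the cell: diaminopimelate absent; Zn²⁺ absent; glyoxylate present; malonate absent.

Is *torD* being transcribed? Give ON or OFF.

HaxW is non-functional in this strain, so it has no effect.
Diaminopimelate is absent, so BexS is inactive.
Malonate is absent, so DovC is active.
With repressor DovC bound, *gixS* is not transcribed.
So GixS is not produced.
Glyoxylate is present, so CilZ is inactive.
Required activator CilZ is absent, so *fenC* is not transcribed.
So FenC is not produced.
Required activator GixS is absent, so *torD* is not transcribed.

OFF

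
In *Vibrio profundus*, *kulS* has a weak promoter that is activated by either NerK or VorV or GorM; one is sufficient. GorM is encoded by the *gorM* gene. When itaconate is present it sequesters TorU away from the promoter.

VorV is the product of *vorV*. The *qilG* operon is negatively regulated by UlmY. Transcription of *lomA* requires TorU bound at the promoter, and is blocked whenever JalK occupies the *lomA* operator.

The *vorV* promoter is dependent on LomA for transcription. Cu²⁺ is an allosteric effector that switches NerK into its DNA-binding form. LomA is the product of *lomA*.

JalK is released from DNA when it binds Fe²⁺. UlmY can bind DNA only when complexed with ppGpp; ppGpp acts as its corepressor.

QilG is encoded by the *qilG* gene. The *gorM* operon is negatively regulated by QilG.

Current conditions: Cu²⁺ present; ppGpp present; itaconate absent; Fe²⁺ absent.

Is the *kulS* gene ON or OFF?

ON

Cu²⁺ is present, so NerK is active.
Fe²⁺ is absent, so JalK is active.
Itaconate is absent, so TorU is active.
With repressor JalK bound, *lomA* is not transcribed.
So LomA is not produced.
Required activator LomA is absent, so *vorV* is not transcribed.
So VorV is not produced.
ppGpp is present, so UlmY is active.
With repressor UlmY bound, *qilG* is not transcribed.
So QilG is not produced.
With no repressor bound, *gorM* is transcribed.
So GorM is produced and active.
Activator NerK is present, so *kulS* is transcribed.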